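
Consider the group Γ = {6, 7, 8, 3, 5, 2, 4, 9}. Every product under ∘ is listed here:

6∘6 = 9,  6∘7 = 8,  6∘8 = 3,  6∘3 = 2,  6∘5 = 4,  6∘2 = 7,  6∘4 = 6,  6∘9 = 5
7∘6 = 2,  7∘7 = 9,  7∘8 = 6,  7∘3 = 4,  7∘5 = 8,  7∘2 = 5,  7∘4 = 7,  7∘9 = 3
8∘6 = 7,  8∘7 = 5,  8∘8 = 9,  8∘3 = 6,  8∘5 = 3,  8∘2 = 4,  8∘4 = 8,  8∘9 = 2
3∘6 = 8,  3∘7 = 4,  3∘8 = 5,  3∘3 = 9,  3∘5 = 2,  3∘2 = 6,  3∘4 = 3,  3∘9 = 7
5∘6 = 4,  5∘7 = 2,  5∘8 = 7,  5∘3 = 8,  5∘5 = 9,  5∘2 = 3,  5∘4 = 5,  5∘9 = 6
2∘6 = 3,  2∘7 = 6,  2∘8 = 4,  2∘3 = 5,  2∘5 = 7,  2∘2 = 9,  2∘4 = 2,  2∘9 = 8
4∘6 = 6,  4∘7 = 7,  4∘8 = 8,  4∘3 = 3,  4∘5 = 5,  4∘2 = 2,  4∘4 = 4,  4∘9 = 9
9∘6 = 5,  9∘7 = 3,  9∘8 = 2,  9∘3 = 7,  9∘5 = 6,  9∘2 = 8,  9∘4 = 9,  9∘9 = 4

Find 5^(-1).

6

First locate the identity: row 4 matches the header, so 4 is the identity.
Scan row 5 for 4: 5 ∘ 6 = 4. Hence 5^(-1) = 6.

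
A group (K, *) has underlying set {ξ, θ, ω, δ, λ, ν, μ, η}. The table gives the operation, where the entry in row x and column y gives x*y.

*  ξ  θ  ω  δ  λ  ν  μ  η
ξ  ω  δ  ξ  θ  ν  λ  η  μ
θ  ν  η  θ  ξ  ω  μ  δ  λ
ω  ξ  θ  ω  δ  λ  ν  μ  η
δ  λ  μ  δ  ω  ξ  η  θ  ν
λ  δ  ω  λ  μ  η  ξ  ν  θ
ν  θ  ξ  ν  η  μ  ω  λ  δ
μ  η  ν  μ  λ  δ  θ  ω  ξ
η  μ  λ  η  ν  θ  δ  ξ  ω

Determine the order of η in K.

2

The identity element is ω (its row matches the header).
η^1 = η
η^2 = η*η = ω
The first power of η equal to the identity is η^2, so ord(η) = 2.
(Structurally, K here is isomorphic to the dihedral group D_4.)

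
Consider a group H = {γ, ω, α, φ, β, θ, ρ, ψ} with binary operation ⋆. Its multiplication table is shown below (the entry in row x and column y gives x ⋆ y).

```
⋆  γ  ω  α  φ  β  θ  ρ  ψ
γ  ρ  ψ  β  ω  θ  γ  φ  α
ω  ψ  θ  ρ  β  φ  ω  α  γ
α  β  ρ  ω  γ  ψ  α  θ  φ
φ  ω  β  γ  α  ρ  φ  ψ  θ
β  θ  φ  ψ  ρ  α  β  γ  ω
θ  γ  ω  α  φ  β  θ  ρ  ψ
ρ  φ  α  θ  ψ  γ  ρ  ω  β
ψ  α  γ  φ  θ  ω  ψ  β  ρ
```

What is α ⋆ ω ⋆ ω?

α

α ⋆ ω = ρ
ρ ⋆ ω = α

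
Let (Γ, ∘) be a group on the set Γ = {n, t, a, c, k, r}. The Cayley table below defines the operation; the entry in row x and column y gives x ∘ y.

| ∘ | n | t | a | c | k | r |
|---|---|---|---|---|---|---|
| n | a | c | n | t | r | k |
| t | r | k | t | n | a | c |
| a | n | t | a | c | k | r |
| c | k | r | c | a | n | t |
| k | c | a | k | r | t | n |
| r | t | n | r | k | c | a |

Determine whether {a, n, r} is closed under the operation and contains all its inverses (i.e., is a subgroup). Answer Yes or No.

No

n ∘ r = k, which is not in {a, n, r}.
The subset is not closed under ∘, so it is not a subgroup.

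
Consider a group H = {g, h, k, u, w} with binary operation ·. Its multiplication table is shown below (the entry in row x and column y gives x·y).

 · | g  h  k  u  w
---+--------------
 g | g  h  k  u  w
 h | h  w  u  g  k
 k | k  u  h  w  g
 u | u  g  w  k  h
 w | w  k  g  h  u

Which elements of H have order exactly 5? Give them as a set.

{h, k, u, w}

Identity is g. Compute the order of each non-identity element by repeated multiplication:
  h: h → w → k → u → g  (order 5)
  k: k → h → u → w → g  (order 5)
  u: u → k → w → h → g  (order 5)
  w: w → u → h → k → g  (order 5)
Elements of order 5: {h, k, u, w}.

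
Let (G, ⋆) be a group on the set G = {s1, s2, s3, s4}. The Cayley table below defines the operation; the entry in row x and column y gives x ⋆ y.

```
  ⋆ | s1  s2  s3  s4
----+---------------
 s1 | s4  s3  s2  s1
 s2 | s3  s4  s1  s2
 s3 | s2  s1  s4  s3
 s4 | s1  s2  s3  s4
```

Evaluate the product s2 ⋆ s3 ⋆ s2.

s2 ⋆ s3 = s1
s1 ⋆ s2 = s3

s3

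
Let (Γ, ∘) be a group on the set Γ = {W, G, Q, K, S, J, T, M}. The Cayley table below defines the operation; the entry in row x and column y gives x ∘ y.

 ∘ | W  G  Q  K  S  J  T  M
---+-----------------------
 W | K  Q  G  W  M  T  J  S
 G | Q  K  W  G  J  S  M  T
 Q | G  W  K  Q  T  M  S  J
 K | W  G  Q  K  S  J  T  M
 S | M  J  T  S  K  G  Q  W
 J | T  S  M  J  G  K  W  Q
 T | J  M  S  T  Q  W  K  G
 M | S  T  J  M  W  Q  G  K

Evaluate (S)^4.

K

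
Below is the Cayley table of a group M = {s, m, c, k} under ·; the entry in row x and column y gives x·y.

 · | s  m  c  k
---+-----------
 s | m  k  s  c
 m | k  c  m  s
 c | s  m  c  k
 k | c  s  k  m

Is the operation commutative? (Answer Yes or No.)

Check whether the table is symmetric across its main diagonal.
Every entry (row x, col y) equals the entry (row y, col x), so M is abelian.
(In fact M ≅ the cyclic group Z_4.)

Yes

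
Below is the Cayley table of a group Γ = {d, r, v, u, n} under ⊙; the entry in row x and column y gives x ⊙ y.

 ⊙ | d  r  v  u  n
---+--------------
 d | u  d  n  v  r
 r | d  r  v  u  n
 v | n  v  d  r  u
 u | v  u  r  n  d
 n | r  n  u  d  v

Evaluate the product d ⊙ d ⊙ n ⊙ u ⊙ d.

n

d ⊙ d = u
u ⊙ n = d
d ⊙ u = v
v ⊙ d = n
(Structurally, Γ here is isomorphic to the cyclic group Z_5.)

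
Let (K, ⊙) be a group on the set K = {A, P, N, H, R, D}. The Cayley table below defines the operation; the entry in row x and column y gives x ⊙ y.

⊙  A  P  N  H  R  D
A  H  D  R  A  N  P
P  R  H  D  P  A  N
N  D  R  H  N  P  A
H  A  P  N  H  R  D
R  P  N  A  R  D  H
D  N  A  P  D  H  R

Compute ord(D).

The identity element is H (its row matches the header).
D^1 = D
D^2 = D ⊙ D = R
D^3 = R ⊙ D = H
The first power of D equal to the identity is D^3, so ord(D) = 3.

3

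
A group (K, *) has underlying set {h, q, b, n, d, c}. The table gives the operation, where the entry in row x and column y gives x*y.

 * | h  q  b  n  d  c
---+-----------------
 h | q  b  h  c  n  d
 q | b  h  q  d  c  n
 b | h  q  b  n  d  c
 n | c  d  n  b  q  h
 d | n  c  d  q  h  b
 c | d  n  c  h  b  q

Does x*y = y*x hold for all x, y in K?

Check whether the table is symmetric across its main diagonal.
Every entry (row x, col y) equals the entry (row y, col x), so K is abelian.

Yes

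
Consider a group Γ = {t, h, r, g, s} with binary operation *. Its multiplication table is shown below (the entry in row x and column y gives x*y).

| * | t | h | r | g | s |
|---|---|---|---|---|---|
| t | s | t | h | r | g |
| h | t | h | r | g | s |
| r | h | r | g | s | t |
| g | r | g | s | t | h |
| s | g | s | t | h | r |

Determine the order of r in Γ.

5

The identity element is h (its row matches the header).
r^1 = r
r^2 = r*r = g
r^3 = g*r = s
r^4 = s*r = t
r^5 = t*r = h
The first power of r equal to the identity is r^5, so ord(r) = 5.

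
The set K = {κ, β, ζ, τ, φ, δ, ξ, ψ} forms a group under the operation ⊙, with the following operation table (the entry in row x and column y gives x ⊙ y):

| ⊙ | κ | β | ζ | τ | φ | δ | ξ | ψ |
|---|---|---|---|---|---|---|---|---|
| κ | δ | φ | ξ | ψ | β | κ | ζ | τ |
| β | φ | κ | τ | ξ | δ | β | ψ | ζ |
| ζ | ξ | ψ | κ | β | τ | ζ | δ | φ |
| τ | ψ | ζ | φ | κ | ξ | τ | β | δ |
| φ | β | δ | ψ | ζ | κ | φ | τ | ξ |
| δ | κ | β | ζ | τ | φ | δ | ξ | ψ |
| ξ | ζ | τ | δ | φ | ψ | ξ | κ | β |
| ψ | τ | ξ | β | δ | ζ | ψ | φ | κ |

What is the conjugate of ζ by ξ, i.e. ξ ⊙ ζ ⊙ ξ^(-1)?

The identity is δ. In row ξ, the entry δ sits in column ζ, so ξ^(-1) = ζ.
ξ ⊙ ζ = δ
δ ⊙ ζ = ζ

ζ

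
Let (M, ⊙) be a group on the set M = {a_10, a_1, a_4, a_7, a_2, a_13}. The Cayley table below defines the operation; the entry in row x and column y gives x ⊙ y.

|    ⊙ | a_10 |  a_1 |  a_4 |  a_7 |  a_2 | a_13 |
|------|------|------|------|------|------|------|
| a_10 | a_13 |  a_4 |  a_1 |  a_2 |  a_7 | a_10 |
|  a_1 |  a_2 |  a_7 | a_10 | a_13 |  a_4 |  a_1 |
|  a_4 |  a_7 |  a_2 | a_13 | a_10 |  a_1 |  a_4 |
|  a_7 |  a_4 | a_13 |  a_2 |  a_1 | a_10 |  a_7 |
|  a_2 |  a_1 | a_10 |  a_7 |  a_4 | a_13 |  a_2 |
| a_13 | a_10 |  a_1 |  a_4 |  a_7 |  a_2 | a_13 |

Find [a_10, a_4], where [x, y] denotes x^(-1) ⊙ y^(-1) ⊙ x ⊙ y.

a_7

Identity is a_13; from the table a_10^(-1) = a_10 and a_4^(-1) = a_4.
a_10 ⊙ a_4 = a_1
a_1 ⊙ a_10 = a_2
a_2 ⊙ a_4 = a_7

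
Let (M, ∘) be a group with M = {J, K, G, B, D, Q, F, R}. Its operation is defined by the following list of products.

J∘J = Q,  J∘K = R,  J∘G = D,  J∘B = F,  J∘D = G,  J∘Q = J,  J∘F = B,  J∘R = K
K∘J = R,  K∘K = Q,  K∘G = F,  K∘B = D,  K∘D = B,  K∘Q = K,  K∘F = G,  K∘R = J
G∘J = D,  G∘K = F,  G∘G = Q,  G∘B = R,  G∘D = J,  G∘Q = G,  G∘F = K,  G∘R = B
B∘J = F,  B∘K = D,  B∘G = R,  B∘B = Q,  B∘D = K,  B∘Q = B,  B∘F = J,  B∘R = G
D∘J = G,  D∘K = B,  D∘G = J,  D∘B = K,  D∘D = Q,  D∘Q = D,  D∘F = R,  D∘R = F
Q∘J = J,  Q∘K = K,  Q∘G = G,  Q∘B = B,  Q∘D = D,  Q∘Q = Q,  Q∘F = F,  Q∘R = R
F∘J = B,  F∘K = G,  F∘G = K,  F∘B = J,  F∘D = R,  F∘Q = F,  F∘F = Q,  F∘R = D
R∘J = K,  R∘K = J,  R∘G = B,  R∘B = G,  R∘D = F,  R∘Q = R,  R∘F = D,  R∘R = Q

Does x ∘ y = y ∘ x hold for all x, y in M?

Yes

Check whether the table is symmetric across its main diagonal.
Every entry (row x, col y) equals the entry (row y, col x), so M is abelian.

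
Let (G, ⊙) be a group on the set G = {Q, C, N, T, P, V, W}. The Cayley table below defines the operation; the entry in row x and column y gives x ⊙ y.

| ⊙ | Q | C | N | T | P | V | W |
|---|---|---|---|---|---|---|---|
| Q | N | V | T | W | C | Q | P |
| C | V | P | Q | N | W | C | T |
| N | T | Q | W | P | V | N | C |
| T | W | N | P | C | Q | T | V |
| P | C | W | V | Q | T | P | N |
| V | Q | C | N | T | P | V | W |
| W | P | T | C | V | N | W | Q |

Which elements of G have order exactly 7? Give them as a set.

{C, N, P, Q, T, W}

Identity is V. Compute the order of each non-identity element by repeated multiplication:
  Q: Q → N → T → W → P → C → V  (order 7)
  C: C → P → W → T → N → Q → V  (order 7)
  N: N → W → C → Q → T → P → V  (order 7)
  T: T → C → N → P → Q → W → V  (order 7)
  P: P → T → Q → C → W → N → V  (order 7)
  W: W → Q → P → N → C → T → V  (order 7)
Elements of order 7: {C, N, P, Q, T, W}.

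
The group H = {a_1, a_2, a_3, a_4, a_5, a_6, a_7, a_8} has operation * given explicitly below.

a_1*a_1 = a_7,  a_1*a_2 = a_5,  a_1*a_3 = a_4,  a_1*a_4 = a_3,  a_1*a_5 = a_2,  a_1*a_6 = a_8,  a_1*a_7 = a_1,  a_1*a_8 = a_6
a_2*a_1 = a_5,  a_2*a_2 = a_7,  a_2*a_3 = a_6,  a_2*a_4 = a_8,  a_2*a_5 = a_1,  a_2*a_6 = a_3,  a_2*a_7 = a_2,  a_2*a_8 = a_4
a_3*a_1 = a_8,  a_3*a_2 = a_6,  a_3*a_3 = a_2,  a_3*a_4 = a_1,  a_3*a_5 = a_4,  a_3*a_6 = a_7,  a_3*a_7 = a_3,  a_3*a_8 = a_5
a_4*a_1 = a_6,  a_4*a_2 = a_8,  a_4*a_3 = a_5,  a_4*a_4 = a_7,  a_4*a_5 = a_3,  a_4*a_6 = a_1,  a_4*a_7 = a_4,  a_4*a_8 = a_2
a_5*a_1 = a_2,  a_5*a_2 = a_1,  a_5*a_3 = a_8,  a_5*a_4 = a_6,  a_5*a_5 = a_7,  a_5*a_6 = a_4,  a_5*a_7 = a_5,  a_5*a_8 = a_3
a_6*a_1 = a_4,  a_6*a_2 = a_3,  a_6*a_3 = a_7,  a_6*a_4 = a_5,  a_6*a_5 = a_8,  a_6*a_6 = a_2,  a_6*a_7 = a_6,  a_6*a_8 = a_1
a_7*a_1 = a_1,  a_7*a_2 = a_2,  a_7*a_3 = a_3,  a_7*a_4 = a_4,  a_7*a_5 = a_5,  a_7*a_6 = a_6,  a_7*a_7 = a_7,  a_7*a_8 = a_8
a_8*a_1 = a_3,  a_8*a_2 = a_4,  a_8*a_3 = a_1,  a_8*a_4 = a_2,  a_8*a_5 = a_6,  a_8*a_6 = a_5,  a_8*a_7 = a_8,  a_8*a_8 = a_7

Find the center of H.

{a_2, a_7}

An element z is central iff its row equals its column in the table.
For a_5: a_5 * a_3 = a_8 ≠ a_4 = a_3 * a_5, so a_5 ∉ Z.
Checking each element this way leaves Z(H) = {a_2, a_7}.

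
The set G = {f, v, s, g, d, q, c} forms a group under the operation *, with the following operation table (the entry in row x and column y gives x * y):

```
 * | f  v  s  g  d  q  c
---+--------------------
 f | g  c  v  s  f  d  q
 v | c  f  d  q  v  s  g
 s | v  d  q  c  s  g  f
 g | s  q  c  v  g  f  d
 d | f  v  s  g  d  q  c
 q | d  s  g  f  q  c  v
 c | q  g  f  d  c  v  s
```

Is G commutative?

Check whether the table is symmetric across its main diagonal.
Every entry (row x, col y) equals the entry (row y, col x), so G is abelian.

Yes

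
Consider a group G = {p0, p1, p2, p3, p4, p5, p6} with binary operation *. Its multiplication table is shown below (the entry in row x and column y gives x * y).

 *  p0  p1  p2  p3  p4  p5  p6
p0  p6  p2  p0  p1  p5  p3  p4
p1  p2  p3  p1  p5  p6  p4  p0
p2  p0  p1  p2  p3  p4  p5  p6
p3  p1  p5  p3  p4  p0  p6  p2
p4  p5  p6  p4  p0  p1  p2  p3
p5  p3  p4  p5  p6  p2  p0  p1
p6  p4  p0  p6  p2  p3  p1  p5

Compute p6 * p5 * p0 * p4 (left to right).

p4

p6 * p5 = p1
p1 * p0 = p2
p2 * p4 = p4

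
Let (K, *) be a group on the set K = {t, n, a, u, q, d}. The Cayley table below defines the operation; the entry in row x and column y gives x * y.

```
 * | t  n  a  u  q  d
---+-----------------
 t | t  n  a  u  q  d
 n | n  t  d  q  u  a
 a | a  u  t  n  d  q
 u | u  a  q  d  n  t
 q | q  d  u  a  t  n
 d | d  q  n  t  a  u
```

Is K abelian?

No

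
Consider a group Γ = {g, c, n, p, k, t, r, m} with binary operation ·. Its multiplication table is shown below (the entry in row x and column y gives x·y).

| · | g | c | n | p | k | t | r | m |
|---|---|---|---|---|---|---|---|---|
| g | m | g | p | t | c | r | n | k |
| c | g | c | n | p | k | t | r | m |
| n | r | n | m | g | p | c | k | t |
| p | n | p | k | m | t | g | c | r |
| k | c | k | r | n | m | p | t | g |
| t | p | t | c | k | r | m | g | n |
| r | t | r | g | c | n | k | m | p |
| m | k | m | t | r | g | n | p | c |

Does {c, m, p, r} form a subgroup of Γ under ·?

{c, m, p, r} contains the identity c.
Checking products: every product of two elements of {c, m, p, r} (read from the table) lies in {c, m, p, r}, so the set is closed.
In a finite group, a nonempty closed subset is a subgroup. So {c, m, p, r} ≤ Γ.

Yes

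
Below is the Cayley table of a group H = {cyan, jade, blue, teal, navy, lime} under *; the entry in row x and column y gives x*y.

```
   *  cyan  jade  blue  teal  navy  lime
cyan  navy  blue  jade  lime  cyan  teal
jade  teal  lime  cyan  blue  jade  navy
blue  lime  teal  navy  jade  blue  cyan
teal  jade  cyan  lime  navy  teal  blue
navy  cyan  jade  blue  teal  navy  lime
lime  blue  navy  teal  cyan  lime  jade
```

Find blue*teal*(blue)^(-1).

The identity is navy. In row blue, the entry navy sits in column blue, so blue^(-1) = blue.
blue*teal = jade
jade*blue = cyan

cyan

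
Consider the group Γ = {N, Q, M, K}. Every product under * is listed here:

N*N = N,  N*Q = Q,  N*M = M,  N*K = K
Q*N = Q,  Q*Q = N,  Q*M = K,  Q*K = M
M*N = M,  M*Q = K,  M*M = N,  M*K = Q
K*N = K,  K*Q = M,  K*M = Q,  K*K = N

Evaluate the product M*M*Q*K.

M*M = N
N*Q = Q
Q*K = M

M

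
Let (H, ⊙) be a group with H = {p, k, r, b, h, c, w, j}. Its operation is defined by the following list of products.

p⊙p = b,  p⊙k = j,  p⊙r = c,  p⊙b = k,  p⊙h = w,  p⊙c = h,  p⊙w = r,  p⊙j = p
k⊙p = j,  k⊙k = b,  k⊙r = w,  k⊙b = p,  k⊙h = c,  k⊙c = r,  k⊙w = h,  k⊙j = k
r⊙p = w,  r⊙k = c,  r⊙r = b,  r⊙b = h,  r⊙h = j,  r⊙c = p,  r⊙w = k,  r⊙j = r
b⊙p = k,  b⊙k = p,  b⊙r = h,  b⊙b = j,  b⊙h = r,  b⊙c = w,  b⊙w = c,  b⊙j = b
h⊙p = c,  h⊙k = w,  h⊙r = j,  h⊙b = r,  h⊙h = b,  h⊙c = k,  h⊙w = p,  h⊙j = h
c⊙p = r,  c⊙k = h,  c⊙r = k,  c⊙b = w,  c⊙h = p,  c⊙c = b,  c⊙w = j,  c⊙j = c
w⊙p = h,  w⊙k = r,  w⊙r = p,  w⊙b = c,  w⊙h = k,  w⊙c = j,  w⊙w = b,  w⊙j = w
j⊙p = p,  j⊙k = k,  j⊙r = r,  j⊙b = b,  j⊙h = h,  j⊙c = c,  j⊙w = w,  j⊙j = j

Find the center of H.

An element z is central iff its row equals its column in the table.
For k: k ⊙ r = w ≠ c = r ⊙ k, so k ∉ Z.
Checking each element this way leaves Z(H) = {b, j}.

{b, j}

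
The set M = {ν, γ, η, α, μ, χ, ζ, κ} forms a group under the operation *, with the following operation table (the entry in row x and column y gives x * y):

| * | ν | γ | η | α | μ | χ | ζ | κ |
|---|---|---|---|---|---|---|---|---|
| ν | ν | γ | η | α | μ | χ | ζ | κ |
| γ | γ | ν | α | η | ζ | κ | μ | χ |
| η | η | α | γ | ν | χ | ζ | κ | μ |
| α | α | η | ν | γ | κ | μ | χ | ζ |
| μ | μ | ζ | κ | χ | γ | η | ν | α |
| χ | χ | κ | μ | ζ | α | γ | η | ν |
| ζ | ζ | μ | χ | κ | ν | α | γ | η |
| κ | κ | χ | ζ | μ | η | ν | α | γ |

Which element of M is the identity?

The identity e satisfies e * x = x for all x, so its row in the table reproduces the column headers.
Row ν reads: ν, γ, η, α, μ, χ, ζ, κ — exactly the header order. So ν is the identity.

ν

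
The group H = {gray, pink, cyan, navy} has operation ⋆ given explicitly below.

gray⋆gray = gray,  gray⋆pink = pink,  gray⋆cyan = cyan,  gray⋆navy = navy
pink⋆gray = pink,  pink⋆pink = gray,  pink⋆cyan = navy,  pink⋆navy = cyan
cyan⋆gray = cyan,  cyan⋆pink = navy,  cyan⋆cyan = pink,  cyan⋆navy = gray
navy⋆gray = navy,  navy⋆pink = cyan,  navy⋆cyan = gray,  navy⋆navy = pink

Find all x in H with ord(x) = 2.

Identity is gray. Compute the order of each non-identity element by repeated multiplication:
  pink: pink → gray  (order 2)
  cyan: cyan → pink → navy → gray  (order 4)
  navy: navy → pink → cyan → gray  (order 4)
Elements of order 2: {pink}.

{pink}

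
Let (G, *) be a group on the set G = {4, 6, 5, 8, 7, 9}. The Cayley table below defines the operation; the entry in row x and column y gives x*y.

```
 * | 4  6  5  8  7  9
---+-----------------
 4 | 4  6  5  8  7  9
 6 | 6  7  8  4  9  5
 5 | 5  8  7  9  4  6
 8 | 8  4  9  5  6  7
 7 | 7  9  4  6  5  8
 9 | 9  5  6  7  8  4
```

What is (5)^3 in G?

4

5^1 = 5
5^2 = 5*5 = 7
5^3 = 7*5 = 4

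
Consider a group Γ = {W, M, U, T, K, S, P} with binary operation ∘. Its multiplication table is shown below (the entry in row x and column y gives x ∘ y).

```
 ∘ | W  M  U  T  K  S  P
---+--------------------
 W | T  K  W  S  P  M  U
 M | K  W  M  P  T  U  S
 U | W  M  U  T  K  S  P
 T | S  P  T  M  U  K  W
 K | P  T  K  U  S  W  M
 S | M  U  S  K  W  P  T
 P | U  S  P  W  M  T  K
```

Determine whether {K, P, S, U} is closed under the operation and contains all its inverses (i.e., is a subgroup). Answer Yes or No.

P ∘ S = T, which is not in {K, P, S, U}.
The subset is not closed under ∘, so it is not a subgroup.

No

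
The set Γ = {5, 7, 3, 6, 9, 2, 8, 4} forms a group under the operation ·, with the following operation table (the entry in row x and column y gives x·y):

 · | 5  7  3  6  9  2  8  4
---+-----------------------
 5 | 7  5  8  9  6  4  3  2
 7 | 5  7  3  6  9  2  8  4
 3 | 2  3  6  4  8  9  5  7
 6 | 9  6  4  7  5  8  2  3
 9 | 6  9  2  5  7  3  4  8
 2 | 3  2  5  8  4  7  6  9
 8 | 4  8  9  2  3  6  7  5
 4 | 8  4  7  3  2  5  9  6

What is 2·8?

6

Read row 2, column 8: 2·8 = 6.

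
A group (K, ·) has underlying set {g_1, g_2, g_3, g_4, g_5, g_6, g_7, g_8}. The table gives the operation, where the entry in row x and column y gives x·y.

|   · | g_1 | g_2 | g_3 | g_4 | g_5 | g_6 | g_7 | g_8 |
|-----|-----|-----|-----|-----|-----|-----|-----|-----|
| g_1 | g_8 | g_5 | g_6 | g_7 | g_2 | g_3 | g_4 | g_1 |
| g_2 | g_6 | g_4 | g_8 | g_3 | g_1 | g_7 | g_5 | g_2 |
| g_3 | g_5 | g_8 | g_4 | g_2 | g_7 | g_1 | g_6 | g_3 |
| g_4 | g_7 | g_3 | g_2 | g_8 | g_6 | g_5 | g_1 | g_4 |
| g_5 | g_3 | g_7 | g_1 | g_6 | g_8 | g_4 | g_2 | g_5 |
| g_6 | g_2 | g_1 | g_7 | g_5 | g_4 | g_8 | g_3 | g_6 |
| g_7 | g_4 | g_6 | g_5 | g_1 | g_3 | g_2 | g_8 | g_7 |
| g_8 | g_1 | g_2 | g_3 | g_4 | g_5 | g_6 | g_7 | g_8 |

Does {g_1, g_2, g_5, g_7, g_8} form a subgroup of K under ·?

g_2·g_2 = g_4, which is not in {g_1, g_2, g_5, g_7, g_8}.
The subset is not closed under ·, so it is not a subgroup.
(Structurally, K here is isomorphic to the dihedral group D_4.)

No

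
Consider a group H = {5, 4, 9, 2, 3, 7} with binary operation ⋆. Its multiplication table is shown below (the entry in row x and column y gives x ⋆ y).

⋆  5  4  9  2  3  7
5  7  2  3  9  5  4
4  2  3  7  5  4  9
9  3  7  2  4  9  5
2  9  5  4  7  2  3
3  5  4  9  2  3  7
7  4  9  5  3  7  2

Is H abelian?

Yes

Check whether the table is symmetric across its main diagonal.
Every entry (row x, col y) equals the entry (row y, col x), so H is abelian.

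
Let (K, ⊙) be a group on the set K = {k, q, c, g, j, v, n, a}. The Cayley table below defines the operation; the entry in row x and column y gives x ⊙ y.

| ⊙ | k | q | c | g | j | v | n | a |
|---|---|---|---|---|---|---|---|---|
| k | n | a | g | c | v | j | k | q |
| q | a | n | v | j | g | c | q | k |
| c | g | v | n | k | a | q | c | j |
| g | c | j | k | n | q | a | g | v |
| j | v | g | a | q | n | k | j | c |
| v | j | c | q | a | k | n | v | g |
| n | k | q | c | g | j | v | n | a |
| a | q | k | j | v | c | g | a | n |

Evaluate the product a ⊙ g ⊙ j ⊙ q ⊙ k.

q

a ⊙ g = v
v ⊙ j = k
k ⊙ q = a
a ⊙ k = q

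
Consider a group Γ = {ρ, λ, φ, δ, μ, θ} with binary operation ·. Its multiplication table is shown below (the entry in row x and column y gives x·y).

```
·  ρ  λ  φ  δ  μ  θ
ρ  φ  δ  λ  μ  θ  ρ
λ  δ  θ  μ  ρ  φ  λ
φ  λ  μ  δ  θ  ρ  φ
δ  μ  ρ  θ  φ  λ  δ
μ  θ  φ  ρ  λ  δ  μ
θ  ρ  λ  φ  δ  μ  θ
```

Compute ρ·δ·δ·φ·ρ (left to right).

θ

ρ·δ = μ
μ·δ = λ
λ·φ = μ
μ·ρ = θ
(Structurally, Γ here is isomorphic to the cyclic group Z_6.)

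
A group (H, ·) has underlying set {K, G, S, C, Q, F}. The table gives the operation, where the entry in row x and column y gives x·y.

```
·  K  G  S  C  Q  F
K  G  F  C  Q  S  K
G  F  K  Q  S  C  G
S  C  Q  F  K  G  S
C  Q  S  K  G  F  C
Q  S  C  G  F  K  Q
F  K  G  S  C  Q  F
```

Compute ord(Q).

The identity element is F (its row matches the header).
Q^1 = Q
Q^2 = Q·Q = K
Q^3 = K·Q = S
Q^4 = S·Q = G
Q^5 = G·Q = C
Q^6 = C·Q = F
The first power of Q equal to the identity is Q^6, so ord(Q) = 6.

6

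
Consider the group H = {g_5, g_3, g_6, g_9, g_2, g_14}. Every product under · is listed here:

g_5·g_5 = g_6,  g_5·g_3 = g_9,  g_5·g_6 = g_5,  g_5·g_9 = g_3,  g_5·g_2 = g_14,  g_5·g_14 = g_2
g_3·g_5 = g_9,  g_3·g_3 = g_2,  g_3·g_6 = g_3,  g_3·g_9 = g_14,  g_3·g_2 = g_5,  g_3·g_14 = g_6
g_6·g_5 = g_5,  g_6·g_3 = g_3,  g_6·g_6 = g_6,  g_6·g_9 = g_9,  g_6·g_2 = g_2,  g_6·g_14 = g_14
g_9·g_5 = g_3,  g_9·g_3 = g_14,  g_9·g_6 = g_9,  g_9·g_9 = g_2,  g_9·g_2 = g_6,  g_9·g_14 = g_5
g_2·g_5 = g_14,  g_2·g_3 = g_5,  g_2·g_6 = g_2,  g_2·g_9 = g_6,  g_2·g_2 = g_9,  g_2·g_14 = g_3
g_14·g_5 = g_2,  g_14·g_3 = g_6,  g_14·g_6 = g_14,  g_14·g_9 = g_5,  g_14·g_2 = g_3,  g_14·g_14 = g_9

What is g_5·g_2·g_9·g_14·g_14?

g_3

g_5·g_2 = g_14
g_14·g_9 = g_5
g_5·g_14 = g_2
g_2·g_14 = g_3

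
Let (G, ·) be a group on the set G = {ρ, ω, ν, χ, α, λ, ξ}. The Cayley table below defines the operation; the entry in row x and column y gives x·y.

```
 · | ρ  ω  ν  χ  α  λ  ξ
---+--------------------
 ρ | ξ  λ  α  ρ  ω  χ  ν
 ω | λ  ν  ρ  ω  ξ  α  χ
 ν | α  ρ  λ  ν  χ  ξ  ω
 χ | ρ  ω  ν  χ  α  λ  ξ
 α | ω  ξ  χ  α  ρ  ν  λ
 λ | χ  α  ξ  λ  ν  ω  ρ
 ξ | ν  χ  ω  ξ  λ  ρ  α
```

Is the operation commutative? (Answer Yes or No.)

Yes

Check whether the table is symmetric across its main diagonal.
Every entry (row x, col y) equals the entry (row y, col x), so G is abelian.
(In fact G ≅ the cyclic group Z_7.)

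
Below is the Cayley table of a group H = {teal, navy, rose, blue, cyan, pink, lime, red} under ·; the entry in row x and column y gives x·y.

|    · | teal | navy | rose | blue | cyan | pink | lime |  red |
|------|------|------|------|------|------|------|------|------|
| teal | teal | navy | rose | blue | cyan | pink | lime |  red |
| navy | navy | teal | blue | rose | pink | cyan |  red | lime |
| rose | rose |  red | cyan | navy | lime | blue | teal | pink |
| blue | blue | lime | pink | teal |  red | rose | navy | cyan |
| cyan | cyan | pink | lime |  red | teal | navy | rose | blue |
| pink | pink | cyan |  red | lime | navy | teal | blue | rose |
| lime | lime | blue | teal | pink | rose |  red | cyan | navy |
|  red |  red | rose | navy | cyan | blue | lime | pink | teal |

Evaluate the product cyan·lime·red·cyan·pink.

cyan

cyan·lime = rose
rose·red = pink
pink·cyan = navy
navy·pink = cyan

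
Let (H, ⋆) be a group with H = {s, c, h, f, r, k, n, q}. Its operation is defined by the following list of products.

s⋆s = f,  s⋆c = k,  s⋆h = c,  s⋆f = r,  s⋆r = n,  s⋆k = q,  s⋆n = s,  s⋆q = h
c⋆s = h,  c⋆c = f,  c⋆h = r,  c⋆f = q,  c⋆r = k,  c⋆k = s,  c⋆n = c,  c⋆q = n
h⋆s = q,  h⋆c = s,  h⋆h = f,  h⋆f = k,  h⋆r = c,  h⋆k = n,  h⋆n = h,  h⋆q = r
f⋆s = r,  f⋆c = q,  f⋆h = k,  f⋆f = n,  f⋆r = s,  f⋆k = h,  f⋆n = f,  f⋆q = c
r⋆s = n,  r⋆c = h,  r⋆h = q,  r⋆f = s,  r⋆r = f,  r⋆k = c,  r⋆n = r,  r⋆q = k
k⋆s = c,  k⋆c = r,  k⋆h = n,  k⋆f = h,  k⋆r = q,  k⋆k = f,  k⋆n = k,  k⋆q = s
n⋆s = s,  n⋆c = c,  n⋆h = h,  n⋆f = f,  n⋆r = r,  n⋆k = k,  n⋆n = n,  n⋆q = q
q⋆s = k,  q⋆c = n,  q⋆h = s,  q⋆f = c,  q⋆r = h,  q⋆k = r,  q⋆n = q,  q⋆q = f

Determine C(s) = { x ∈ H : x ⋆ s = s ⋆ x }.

{f, n, r, s}

Compare row s with column s entry by entry.
r ⋆ s = n = s ⋆ r, so r commutes with s.
q ⋆ s = k but s ⋆ q = h, so q does not.
Collecting the elements that commute with s: C(s) = {f, n, r, s}.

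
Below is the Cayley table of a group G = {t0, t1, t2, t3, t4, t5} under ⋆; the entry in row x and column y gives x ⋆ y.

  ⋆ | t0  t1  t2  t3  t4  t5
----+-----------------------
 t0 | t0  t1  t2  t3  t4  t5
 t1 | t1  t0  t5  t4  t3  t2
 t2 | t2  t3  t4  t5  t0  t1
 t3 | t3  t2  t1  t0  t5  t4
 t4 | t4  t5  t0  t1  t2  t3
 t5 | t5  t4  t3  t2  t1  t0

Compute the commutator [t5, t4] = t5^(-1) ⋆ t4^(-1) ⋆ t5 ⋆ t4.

Identity is t0; from the table t5^(-1) = t5 and t4^(-1) = t2.
t5 ⋆ t2 = t3
t3 ⋆ t5 = t4
t4 ⋆ t4 = t2

t2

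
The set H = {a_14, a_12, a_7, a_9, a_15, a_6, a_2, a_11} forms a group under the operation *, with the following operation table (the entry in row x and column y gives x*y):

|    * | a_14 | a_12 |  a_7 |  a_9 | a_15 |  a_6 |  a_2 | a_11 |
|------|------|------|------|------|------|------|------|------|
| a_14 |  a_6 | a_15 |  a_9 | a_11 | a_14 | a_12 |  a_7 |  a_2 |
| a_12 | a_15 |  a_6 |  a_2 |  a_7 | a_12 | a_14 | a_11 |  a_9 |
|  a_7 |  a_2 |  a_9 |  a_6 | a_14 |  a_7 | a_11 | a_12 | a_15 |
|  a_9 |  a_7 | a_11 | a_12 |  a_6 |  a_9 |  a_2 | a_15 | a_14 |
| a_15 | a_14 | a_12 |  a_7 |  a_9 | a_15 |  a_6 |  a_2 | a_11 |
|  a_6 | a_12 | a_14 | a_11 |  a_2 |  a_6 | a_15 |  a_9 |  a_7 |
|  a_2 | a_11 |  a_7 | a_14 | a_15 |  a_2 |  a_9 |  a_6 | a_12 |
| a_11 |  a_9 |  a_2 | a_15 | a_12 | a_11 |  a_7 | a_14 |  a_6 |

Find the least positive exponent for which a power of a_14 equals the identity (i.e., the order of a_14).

The identity element is a_15 (its row matches the header).
a_14^1 = a_14
a_14^2 = a_14*a_14 = a_6
a_14^3 = a_6*a_14 = a_12
a_14^4 = a_12*a_14 = a_15
The first power of a_14 equal to the identity is a_14^4, so ord(a_14) = 4.
(Structurally, H here is isomorphic to the quaternion group Q_8.)

4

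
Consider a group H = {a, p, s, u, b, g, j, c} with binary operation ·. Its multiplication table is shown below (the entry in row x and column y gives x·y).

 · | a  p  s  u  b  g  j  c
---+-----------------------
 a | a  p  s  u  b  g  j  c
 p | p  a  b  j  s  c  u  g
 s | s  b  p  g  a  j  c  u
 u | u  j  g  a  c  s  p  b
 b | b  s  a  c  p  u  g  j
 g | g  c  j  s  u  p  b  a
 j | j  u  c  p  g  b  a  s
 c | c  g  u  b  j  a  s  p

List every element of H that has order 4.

{b, c, g, s}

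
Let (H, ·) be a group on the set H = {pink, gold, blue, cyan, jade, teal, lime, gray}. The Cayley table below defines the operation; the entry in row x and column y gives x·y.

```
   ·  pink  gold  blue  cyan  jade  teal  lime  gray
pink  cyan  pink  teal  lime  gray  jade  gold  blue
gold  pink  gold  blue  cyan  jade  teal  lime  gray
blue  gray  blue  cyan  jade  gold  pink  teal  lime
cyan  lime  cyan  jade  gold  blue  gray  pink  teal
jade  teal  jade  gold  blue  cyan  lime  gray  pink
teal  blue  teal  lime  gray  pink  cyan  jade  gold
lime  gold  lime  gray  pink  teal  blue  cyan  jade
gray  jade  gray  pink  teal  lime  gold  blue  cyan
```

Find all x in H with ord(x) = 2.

Identity is gold. Compute the order of each non-identity element by repeated multiplication:
  pink: pink → cyan → lime → gold  (order 4)
  blue: blue → cyan → jade → gold  (order 4)
  cyan: cyan → gold  (order 2)
  jade: jade → cyan → blue → gold  (order 4)
  teal: teal → cyan → gray → gold  (order 4)
  lime: lime → cyan → pink → gold  (order 4)
  gray: gray → cyan → teal → gold  (order 4)
Elements of order 2: {cyan}.

{cyan}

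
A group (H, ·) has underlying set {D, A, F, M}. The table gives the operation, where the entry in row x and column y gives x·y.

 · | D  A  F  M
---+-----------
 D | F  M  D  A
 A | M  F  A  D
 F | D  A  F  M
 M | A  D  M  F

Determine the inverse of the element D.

First locate the identity: row F matches the header, so F is the identity.
Scan row D for F: D·D = F. Hence D^(-1) = D.

D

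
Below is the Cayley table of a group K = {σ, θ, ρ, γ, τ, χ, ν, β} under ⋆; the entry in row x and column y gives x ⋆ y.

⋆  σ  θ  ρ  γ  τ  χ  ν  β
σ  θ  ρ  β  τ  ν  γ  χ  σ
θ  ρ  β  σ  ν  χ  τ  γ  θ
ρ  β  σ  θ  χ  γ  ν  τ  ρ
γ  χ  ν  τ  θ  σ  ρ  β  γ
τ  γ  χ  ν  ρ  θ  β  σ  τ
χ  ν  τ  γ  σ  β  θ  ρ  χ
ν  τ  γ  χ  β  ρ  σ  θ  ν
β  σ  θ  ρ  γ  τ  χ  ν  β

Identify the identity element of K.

β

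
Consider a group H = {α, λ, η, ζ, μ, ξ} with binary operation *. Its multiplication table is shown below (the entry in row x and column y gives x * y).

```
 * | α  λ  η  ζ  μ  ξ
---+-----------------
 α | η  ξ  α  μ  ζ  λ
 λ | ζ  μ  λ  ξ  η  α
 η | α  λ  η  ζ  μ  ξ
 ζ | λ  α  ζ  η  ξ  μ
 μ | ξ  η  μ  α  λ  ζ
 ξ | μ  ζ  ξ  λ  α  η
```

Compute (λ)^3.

λ^1 = λ
λ^2 = λ * λ = μ
λ^3 = μ * λ = η
(Structurally, H here is isomorphic to the symmetric group S_3.)

η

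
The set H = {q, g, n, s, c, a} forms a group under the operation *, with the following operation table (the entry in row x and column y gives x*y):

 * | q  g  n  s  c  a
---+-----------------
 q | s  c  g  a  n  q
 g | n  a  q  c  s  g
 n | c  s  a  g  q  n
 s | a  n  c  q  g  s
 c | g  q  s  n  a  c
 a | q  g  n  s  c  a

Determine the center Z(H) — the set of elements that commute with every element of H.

{a}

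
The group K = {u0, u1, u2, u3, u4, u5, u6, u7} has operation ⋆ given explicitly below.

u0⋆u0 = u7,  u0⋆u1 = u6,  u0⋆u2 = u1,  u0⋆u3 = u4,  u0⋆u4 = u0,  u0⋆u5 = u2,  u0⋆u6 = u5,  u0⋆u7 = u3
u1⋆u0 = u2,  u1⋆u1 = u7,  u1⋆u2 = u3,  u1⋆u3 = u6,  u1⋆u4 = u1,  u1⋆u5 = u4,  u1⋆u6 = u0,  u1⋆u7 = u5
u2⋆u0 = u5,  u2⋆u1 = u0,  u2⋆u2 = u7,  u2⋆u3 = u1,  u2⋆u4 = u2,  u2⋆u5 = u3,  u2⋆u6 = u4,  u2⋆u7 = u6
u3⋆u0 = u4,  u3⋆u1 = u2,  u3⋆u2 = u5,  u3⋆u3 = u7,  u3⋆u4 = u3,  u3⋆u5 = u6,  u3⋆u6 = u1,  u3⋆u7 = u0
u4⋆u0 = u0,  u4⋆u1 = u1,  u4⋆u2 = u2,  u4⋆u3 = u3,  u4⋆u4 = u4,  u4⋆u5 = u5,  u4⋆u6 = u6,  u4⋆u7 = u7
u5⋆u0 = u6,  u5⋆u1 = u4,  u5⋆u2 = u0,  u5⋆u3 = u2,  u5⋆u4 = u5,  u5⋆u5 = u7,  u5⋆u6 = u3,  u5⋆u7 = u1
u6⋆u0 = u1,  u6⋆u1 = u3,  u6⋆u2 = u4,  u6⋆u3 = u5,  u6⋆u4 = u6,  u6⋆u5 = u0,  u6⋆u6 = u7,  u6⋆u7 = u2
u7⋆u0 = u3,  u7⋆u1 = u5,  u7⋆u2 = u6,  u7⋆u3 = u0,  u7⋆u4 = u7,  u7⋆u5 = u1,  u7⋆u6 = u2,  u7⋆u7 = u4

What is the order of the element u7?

The identity element is u4 (its row matches the header).
u7^1 = u7
u7^2 = u7 ⋆ u7 = u4
The first power of u7 equal to the identity is u7^2, so ord(u7) = 2.

2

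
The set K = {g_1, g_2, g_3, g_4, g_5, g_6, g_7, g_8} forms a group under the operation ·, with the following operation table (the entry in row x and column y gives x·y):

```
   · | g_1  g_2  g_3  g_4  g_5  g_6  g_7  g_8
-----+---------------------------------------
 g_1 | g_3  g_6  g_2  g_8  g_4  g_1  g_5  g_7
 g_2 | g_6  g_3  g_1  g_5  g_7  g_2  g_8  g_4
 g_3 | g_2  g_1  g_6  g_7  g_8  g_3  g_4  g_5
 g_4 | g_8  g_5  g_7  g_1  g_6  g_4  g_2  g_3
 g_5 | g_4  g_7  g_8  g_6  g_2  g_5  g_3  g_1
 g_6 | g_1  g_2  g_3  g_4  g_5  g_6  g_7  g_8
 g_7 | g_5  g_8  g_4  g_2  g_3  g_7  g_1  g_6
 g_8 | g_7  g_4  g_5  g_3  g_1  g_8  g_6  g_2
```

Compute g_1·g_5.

g_4

Read row g_1, column g_5: g_1·g_5 = g_4.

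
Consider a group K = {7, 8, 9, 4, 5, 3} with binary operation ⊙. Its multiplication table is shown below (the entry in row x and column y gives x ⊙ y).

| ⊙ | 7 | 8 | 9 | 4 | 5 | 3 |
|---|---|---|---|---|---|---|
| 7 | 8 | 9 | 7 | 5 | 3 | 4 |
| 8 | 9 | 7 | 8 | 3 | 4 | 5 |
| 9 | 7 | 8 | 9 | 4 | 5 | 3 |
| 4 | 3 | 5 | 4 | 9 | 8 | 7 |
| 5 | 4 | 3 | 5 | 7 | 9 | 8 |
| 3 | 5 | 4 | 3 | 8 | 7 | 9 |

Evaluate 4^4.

4^1 = 4
4^2 = 4 ⊙ 4 = 9
4^3 = 9 ⊙ 4 = 4
4^4 = 4 ⊙ 4 = 9

9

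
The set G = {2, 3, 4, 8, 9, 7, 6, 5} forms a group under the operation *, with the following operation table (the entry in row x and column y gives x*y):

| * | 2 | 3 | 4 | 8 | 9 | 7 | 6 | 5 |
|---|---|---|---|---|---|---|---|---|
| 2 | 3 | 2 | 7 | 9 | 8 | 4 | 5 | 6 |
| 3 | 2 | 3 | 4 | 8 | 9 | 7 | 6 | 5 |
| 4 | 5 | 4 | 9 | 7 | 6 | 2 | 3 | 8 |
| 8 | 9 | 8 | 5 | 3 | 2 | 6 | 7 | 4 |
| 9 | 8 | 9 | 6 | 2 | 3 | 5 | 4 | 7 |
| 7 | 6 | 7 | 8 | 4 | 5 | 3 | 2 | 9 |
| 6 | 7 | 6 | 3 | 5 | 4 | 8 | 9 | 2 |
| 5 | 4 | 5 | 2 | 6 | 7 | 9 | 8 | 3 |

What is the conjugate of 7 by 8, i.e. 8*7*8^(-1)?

The identity is 3. In row 8, the entry 3 sits in column 8, so 8^(-1) = 8.
8*7 = 6
6*8 = 5

5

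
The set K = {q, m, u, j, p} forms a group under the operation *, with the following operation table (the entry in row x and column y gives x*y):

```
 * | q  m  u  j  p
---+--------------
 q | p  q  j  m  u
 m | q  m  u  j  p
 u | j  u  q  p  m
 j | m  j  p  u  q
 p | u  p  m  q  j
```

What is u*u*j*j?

j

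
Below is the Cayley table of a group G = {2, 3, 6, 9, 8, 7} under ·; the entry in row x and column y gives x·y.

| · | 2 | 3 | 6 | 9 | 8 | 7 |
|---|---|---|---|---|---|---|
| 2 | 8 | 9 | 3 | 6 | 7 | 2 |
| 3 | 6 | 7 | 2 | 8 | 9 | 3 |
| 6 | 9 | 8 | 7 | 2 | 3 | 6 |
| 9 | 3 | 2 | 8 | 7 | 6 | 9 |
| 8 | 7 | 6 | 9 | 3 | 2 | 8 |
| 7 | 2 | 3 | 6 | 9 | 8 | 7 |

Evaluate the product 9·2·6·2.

8

9·2 = 3
3·6 = 2
2·2 = 8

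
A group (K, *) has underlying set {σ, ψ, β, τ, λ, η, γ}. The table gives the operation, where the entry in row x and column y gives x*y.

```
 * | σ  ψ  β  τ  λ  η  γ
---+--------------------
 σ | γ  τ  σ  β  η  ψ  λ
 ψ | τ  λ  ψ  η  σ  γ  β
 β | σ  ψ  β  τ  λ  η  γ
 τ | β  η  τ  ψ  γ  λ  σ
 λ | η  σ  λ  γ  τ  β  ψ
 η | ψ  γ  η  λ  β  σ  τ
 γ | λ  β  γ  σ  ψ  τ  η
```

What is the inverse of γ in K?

First locate the identity: row β matches the header, so β is the identity.
Scan row γ for β: γ*ψ = β. Hence γ^(-1) = ψ.

ψ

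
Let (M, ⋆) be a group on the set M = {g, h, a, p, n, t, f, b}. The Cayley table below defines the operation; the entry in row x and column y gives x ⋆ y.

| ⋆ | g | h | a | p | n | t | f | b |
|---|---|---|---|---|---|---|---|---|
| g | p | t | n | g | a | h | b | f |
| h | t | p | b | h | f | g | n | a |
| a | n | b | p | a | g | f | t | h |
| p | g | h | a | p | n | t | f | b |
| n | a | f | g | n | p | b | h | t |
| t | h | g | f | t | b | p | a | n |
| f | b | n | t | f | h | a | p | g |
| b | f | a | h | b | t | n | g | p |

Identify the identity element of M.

p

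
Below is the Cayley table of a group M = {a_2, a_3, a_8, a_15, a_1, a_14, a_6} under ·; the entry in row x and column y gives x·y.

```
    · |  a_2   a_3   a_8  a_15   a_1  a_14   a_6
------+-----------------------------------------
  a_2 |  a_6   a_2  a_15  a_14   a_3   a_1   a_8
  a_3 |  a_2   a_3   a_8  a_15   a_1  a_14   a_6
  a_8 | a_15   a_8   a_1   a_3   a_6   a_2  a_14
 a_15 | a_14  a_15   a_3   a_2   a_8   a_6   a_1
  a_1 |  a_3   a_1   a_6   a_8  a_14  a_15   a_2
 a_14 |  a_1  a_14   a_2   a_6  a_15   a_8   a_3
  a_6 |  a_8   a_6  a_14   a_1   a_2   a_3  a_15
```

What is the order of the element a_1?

7

The identity element is a_3 (its row matches the header).
a_1^1 = a_1
a_1^2 = a_1·a_1 = a_14
a_1^3 = a_14·a_1 = a_15
a_1^4 = a_15·a_1 = a_8
a_1^5 = a_8·a_1 = a_6
a_1^6 = a_6·a_1 = a_2
a_1^7 = a_2·a_1 = a_3
The first power of a_1 equal to the identity is a_1^7, so ord(a_1) = 7.
(Structurally, M here is isomorphic to the cyclic group Z_7.)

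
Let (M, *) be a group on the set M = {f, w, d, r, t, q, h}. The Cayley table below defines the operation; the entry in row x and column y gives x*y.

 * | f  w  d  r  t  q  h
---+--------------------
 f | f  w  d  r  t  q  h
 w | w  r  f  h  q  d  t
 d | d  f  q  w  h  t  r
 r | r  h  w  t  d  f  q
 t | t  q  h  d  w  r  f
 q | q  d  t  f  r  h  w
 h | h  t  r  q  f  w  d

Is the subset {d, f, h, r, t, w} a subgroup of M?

t*w = q, which is not in {d, f, h, r, t, w}.
The subset is not closed under *, so it is not a subgroup.
(Structurally, M here is isomorphic to the cyclic group Z_7.)

No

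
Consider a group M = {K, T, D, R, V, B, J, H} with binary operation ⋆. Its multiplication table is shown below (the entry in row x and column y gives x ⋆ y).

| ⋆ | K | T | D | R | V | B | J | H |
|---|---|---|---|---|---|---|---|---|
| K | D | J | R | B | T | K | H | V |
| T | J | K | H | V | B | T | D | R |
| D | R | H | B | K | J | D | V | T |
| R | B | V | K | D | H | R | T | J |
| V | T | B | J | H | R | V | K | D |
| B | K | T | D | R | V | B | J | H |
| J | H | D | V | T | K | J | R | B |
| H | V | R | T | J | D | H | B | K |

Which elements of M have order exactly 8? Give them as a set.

{H, J, T, V}

Identity is B. Compute the order of each non-identity element by repeated multiplication:
  K: K → D → R → B  (order 4)
  T: T → K → J → D → H → R → V → B  (order 8)
  D: D → B  (order 2)
  R: R → D → K → B  (order 4)
  V: V → R → H → D → J → K → T → B  (order 8)
  J: J → R → T → D → V → K → H → B  (order 8)
  H: H → K → V → D → T → R → J → B  (order 8)
Elements of order 8: {H, J, T, V}.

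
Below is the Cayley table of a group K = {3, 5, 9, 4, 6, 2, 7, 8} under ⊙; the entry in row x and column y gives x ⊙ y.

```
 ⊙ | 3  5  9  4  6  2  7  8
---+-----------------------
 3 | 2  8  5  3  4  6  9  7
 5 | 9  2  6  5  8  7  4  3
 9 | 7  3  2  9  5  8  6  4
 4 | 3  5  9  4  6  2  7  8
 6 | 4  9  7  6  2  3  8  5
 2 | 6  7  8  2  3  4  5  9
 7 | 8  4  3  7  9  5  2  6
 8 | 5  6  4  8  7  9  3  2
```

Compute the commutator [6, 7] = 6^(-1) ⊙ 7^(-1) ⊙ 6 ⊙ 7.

2

Identity is 4; from the table 6^(-1) = 3 and 7^(-1) = 5.
3 ⊙ 5 = 8
8 ⊙ 6 = 7
7 ⊙ 7 = 2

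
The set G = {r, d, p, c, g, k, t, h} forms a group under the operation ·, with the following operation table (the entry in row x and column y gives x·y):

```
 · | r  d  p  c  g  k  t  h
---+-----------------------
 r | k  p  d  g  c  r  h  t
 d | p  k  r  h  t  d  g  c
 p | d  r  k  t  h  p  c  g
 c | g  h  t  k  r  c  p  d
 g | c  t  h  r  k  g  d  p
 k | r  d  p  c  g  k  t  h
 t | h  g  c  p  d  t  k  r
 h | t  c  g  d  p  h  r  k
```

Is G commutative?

Check whether the table is symmetric across its main diagonal.
Every entry (row x, col y) equals the entry (row y, col x), so G is abelian.

Yes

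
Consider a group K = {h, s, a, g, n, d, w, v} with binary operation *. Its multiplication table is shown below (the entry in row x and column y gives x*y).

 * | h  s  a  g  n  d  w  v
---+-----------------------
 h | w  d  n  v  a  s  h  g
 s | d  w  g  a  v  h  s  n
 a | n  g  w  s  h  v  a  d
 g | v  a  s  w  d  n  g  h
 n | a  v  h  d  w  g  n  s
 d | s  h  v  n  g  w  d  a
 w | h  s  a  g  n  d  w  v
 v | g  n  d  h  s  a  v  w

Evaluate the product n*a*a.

n

n*a = h
h*a = n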